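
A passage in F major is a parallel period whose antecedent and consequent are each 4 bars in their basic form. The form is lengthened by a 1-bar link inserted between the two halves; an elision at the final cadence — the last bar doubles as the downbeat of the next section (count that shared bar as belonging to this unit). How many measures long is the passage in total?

Basic parallel period: 4 + 4 = 8 bars.
8 (basic form) + 1 (link) = 9.
The elision shares a bar with the next section but does not change this unit's count.

9 measures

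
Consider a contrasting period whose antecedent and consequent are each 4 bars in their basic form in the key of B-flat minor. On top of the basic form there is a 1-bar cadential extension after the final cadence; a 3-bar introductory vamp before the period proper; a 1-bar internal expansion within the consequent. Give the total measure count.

13 measures

Basic contrasting period: 4 + 4 = 8 bars.
8 (basic form) + 1 (cadential extension) + 3 (introduction) + 1 (internal expansion) = 13.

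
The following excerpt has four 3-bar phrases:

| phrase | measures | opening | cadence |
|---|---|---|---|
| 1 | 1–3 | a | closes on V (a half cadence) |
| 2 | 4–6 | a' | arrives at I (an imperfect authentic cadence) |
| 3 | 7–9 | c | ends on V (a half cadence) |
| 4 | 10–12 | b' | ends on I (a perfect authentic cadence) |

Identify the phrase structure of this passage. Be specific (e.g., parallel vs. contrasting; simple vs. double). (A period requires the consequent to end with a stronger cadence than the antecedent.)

contrasting double period

Four phrases in two halves: the first half (measures 1–6) ends with an imperfect authentic cadence, the second (bars 7–12) with a perfect authentic cadence — a large antecedent–consequent pair, i.e. a double period.
Phrase 3 begins with different material from phrase 1, making it contrasting.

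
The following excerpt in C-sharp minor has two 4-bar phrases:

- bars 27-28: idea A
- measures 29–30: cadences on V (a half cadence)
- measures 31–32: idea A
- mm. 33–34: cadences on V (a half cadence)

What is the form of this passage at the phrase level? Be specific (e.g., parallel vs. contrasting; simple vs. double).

repeated phrase

Both phrases have the same opening (A) and the same cadence (half cadence): the second is a restatement, not a consequent, so this is a repeated phrase rather than a period.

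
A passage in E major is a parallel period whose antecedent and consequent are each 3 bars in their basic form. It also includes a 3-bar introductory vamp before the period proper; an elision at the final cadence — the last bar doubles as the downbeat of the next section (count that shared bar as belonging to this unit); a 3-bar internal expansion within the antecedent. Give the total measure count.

12 measures

Basic parallel period: 3 + 3 = 6 bars.
6 (basic form) + 3 (introduction) + 3 (internal expansion) = 12.
The elision shares a bar with the next section but does not change this unit's count.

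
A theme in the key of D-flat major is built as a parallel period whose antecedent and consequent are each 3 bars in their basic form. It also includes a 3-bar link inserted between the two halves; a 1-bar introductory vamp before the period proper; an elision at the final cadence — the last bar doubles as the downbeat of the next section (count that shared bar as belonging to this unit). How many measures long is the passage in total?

Basic parallel period: 3 + 3 = 6 bars.
6 (basic form) + 3 (link) + 1 (introduction) = 10.
The elision shares a bar with the next section but does not change this unit's count.

10 measures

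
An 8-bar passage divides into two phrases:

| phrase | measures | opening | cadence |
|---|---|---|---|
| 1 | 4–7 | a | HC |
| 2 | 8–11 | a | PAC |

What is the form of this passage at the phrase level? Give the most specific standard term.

Phrase 1 ends with a half cadence (weaker) and phrase 2 with a perfect authentic cadence (stronger): antecedent + consequent = a period.
The two phrases open with the same material (a / a), so the period is parallel.

parallel period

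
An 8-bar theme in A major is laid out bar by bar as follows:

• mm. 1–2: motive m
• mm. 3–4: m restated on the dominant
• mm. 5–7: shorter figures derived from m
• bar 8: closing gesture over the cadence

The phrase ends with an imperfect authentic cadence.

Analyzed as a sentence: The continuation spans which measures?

measures 5–8

After the presentation (mm. 1–4), the continuation covers the fragmentation through the cadence: mm. 5–8.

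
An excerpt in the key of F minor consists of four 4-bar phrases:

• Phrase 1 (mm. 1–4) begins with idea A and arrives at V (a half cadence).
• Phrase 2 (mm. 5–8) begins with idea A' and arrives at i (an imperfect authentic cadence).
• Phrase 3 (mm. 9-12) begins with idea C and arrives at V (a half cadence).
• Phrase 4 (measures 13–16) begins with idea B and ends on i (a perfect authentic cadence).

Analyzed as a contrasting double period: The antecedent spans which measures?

In a double period the four phrases pair into a large antecedent (phrases 1–2, ending imperfect authentic cadence) and a large consequent (phrases 3–4, ending perfect authentic cadence). The antecedent spans mm. 1–8.

measures 1–8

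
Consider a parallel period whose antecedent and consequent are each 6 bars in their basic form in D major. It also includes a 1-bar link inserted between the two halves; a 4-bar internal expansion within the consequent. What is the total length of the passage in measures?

17 measures

Basic parallel period: 6 + 6 = 12 bars.
12 (basic form) + 1 (link) + 4 (internal expansion) = 17.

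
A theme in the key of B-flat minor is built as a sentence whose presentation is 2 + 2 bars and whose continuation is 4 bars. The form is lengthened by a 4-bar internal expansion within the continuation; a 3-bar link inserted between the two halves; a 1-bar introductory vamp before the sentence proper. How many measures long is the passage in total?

16 measures

Basic sentence: 2 + 2 + 4 = 8 bars.
8 (basic form) + 4 (internal expansion) + 3 (link) + 1 (introduction) = 16.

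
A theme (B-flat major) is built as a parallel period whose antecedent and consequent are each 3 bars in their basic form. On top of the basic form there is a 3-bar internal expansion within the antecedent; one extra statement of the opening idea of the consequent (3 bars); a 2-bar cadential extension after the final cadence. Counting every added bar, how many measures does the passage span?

14 measures

Basic parallel period: 3 + 3 = 6 bars.
6 (basic form) + 3 (internal expansion) + 3 (extra statement) + 2 (cadential extension) = 14.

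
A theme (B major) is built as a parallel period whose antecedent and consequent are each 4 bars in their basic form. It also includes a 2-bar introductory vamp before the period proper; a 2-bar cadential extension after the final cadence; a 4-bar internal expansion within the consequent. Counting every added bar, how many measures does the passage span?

16 measures

Basic parallel period: 4 + 4 = 8 bars.
8 (basic form) + 2 (introduction) + 2 (cadential extension) + 4 (internal expansion) = 16.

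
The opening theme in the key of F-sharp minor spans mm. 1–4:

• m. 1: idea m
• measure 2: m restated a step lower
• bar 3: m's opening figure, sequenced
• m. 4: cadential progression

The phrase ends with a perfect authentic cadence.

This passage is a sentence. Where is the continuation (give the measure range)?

measures 3–4

After the presentation (bars 1–2), the continuation covers the fragmentation through the cadence: bars 3–4.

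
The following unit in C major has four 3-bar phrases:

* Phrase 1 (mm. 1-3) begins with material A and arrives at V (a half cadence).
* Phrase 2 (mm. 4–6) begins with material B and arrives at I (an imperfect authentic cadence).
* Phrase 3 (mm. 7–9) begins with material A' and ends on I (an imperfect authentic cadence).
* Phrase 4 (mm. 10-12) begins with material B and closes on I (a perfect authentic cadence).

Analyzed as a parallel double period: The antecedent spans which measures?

In a double period the four phrases pair into a large antecedent (phrases 1–2, ending imperfect authentic cadence) and a large consequent (phrases 3–4, ending perfect authentic cadence). The antecedent spans mm. 1–6.

measures 1–6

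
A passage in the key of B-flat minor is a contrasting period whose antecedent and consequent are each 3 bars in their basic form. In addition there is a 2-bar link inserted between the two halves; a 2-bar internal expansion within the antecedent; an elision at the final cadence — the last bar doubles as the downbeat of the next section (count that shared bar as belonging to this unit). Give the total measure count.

Basic contrasting period: 3 + 3 = 6 bars.
6 (basic form) + 2 (link) + 2 (internal expansion) = 10.
The elision shares a bar with the next section but does not change this unit's count.

10 measures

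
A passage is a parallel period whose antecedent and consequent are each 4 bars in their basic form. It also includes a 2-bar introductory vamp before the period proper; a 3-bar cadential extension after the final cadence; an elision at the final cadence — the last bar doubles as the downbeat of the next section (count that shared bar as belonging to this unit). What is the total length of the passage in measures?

13 measures

Basic parallel period: 4 + 4 = 8 bars.
8 (basic form) + 2 (introduction) + 3 (cadential extension) = 13.
The elision shares a bar with the next section but does not change this unit's count.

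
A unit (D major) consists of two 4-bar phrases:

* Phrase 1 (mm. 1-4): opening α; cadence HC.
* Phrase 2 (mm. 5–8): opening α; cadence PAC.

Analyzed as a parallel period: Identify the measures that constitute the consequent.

The antecedent is the phrase ending with the weaker cadence (half cadence, phrase 1) and the consequent the one ending more conclusively (perfect authentic cadence, phrase 2); the consequent is mm. 5-8.

measures 5–8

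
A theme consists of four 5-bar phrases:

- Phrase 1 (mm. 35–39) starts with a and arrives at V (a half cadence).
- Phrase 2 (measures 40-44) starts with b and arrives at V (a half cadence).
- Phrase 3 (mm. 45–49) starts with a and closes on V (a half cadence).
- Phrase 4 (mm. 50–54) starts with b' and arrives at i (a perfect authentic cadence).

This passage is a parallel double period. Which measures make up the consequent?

measures 45–54

In a double period the four phrases pair into a large antecedent (phrases 1–2, ending half cadence) and a large consequent (phrases 3–4, ending perfect authentic cadence). The consequent spans mm. 45-54.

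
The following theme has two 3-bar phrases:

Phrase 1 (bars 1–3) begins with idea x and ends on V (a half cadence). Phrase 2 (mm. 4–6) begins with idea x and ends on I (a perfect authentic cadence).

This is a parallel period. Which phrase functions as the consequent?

The phrase ending with the weaker cadence (half cadence) is the antecedent; the one ending more conclusively (perfect authentic cadence) is the consequent. The consequent is phrase 2.

phrase 2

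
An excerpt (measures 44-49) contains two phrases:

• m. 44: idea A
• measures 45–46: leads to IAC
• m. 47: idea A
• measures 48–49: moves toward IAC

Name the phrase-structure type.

Both phrases have the same opening (A) and the same cadence (imperfect authentic cadence): the second is a restatement, not a consequent, so this is a repeated phrase rather than a period.

repeated phrase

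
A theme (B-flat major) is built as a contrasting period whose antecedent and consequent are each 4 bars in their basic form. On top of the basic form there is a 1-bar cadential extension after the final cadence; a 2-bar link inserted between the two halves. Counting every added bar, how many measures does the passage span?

11 measures

Basic contrasting period: 4 + 4 = 8 bars.
8 (basic form) + 1 (cadential extension) + 2 (link) = 11.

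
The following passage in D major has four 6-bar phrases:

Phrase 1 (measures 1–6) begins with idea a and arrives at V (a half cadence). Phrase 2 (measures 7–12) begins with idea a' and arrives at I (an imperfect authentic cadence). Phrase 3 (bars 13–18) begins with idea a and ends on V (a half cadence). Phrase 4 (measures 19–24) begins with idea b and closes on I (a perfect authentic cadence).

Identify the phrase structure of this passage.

parallel double period

Four phrases in two halves: the first half (bars 1–12) ends with an imperfect authentic cadence, the second (measures 13–24) with a perfect authentic cadence — a large antecedent–consequent pair, i.e. a double period.
Phrase 3 begins with the same material as phrase 1, making it parallel.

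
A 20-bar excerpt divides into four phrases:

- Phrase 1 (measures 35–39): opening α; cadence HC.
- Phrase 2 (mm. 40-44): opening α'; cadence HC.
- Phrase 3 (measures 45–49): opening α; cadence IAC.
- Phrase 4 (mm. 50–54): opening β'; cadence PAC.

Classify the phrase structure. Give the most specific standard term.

Four phrases in two halves: the first half (measures 35-44) ends with a half cadence, the second (bars 45–54) with a perfect authentic cadence — a large antecedent–consequent pair, i.e. a double period.
Phrase 3 begins with the same material as phrase 1, making it parallel.

parallel double period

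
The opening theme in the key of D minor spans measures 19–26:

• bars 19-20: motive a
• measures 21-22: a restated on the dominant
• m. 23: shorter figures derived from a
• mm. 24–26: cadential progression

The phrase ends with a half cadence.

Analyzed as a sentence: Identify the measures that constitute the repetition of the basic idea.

The presentation of a sentence is the basic idea (measures 19-20) plus its repetition (bars 21-22); the repetition of the basic idea is therefore mm. 21–22.

measures 21–22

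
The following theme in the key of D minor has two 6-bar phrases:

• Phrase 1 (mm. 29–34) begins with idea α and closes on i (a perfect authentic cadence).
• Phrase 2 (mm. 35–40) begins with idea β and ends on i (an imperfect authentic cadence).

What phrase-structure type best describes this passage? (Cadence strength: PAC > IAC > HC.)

phrase group

The second phrase closes with an imperfect authentic cadence, which is not stronger than the first phrase's perfect authentic cadence; without a weak→strong cadential pair there is no antecedent–consequent relationship, so this is a phrase group rather than a period.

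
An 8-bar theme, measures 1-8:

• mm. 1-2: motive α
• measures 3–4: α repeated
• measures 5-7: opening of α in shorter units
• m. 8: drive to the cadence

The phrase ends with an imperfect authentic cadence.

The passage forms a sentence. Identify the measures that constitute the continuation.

After the presentation (mm. 1–4), the continuation covers the fragmentation through the cadence: mm. 5-8.

measures 5–8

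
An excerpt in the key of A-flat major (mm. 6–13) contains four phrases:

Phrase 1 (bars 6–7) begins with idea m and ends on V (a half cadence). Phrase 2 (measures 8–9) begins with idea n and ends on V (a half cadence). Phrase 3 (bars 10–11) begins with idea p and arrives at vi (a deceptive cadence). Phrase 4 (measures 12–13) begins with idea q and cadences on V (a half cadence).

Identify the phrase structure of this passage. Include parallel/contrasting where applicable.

phrase group

Phrase 4 ends with a half cadence, no stronger than phrase 2's half cadence, so the four phrases do not form a double period; nor do phrases 3–4 duplicate 1–2, so it is not a repeated period. With no phrase reaching a conclusive cadence, the passage is a phrase group.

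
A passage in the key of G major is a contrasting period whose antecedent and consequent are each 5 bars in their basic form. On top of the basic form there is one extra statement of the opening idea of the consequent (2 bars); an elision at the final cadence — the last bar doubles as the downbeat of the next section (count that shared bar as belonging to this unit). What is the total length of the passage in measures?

12 measures

Basic contrasting period: 5 + 5 = 10 bars.
10 (basic form) + 2 (extra statement) = 12.
The elision shares a bar with the next section but does not change this unit's count.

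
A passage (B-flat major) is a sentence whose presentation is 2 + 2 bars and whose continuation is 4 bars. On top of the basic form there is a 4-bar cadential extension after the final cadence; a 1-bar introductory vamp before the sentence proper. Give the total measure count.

13 measures

Basic sentence: 2 + 2 + 4 = 8 bars.
8 (basic form) + 4 (cadential extension) + 1 (introduction) = 13.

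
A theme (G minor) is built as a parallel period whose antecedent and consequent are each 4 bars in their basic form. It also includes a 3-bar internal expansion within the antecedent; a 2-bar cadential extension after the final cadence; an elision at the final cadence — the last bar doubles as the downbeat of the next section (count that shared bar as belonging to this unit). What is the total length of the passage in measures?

Basic parallel period: 4 + 4 = 8 bars.
8 (basic form) + 3 (internal expansion) + 2 (cadential extension) = 13.
The elision shares a bar with the next section but does not change this unit's count.

13 measures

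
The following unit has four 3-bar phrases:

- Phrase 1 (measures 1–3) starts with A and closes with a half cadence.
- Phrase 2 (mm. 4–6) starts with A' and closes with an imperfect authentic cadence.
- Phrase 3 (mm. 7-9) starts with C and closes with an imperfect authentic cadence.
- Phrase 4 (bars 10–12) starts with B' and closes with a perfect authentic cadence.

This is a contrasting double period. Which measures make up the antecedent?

measures 1–6

In a double period the first pair of phrases (ending imperfect authentic cadence) is the large antecedent and the second pair (ending perfect authentic cadence) is the large consequent; the antecedent is measures 1–6.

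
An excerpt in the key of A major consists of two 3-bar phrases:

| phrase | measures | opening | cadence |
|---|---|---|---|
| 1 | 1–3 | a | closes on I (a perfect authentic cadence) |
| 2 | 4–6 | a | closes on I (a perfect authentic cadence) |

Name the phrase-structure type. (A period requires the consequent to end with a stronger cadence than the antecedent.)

Both phrases have the same opening (a) and the same cadence (perfect authentic cadence): the second is a restatement, not a consequent, so this is a repeated phrase rather than a period.

repeated phrase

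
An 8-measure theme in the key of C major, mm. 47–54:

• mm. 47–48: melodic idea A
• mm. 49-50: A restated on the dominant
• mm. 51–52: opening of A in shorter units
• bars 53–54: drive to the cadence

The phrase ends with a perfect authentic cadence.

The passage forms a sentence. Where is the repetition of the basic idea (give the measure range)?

measures 49–50

The presentation of a sentence is the basic idea (mm. 47-48) plus its repetition (mm. 49–50); the repetition of the basic idea is therefore mm. 49–50.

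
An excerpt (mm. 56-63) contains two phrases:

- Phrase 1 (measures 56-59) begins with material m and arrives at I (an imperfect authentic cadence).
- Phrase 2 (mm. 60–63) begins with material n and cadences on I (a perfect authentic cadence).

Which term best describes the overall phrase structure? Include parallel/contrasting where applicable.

contrasting period

Phrase 1 ends with an imperfect authentic cadence (weaker) and phrase 2 with a perfect authentic cadence (stronger): antecedent + consequent = a period.
The two phrases open with different material (m / n), so the period is contrasting.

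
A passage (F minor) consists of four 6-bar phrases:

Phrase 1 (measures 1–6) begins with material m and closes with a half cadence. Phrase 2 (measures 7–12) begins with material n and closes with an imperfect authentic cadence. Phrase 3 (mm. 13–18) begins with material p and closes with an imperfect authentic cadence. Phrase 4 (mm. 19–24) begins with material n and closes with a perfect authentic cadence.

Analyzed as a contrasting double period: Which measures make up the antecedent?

In a double period the four phrases pair into a large antecedent (phrases 1–2, ending imperfect authentic cadence) and a large consequent (phrases 3–4, ending perfect authentic cadence). The antecedent spans mm. 1-12.

measures 1–12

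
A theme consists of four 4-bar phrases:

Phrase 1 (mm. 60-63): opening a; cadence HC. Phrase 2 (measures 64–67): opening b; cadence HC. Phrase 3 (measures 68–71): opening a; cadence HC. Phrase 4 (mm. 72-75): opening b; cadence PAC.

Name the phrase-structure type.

Four phrases in two halves: the first half (mm. 60–67) ends with a half cadence, the second (mm. 68–75) with a perfect authentic cadence — a large antecedent–consequent pair, i.e. a double period.
Phrase 3 begins with the same material as phrase 1, making it parallel.

parallel double period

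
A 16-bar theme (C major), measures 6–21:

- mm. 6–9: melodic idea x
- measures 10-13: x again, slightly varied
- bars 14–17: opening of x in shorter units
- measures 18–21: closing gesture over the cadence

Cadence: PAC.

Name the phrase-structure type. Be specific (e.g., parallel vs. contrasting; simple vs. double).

sentence

Basic idea (measures 6–9) + its repetition (measures 10–13) form the presentation; fragmentation and cadence (bars 14–21) form the continuation — the 16-bar whole is a sentence.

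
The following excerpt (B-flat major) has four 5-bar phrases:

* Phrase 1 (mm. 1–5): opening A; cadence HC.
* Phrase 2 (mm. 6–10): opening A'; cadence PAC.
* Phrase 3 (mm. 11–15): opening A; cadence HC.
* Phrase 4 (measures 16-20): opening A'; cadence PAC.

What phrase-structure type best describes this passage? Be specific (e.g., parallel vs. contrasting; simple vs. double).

The cadence pattern HC–PAC–HC–PAC is weak–strong twice, and phrases 3–4 restate phrases 1–2: a period heard twice, not a double period (which would end weakly at phrase 2).

repeated period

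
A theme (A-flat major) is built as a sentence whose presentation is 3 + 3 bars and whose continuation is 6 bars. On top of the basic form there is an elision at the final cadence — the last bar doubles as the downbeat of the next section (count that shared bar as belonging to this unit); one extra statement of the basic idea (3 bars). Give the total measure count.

15 measures

Basic sentence: 3 + 3 + 6 = 12 bars.
12 (basic form) + 3 (extra statement) = 15.
The elision shares a bar with the next section but does not change this unit's count.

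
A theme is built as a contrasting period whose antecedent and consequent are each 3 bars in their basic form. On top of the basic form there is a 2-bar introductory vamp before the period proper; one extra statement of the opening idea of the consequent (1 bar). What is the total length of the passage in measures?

9 measures

Basic contrasting period: 3 + 3 = 6 bars.
6 (basic form) + 2 (introduction) + 1 (extra statement) = 9.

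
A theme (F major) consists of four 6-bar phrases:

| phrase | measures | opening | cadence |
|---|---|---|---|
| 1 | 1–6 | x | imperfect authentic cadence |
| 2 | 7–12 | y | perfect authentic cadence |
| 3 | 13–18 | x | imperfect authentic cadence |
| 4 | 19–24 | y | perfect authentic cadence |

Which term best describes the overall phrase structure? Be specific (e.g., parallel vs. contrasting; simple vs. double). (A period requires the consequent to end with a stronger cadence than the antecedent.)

The cadence pattern IAC–PAC–IAC–PAC is weak–strong twice, and phrases 3–4 restate phrases 1–2: a period heard twice, not a double period (which would end weakly at phrase 2).

repeated period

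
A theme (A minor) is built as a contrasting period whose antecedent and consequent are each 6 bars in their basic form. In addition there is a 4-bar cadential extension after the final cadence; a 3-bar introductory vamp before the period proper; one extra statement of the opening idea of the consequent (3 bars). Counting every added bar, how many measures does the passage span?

22 measures

Basic contrasting period: 6 + 6 = 12 bars.
12 (basic form) + 4 (cadential extension) + 3 (introduction) + 3 (extra statement) = 22.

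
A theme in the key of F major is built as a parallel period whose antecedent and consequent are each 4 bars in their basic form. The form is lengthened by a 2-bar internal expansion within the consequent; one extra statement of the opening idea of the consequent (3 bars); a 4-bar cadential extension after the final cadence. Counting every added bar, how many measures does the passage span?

Basic parallel period: 4 + 4 = 8 bars.
8 (basic form) + 2 (internal expansion) + 3 (extra statement) + 4 (cadential extension) = 17.

17 measures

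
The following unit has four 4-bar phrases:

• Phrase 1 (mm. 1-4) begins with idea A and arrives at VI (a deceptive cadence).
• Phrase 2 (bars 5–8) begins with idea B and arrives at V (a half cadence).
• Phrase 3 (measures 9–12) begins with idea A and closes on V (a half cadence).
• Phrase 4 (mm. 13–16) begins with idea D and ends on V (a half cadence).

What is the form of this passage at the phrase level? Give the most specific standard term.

phrase group

Phrase 4 ends with a half cadence, no stronger than phrase 2's half cadence, so the four phrases do not form a double period; nor do phrases 3–4 duplicate 1–2, so it is not a repeated period. With no phrase reaching a conclusive cadence, the passage is a phrase group.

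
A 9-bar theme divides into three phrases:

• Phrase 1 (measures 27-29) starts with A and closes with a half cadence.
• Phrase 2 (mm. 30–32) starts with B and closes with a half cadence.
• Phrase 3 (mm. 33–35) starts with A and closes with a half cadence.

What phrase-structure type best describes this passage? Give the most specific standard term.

The final phrase closes with a half cadence, which is not stronger than the preceding half cadence; the 3 phrases lack an overall antecedent–consequent design and so form a phrase group.

phrase group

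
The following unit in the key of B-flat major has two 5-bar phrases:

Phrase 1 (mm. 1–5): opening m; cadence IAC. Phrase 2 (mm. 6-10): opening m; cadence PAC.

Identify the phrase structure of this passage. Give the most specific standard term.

Phrase 1 ends with an imperfect authentic cadence (weaker) and phrase 2 with a perfect authentic cadence (stronger): antecedent + consequent = a period.
The two phrases open with the same material (m / m), so the period is parallel.

parallel period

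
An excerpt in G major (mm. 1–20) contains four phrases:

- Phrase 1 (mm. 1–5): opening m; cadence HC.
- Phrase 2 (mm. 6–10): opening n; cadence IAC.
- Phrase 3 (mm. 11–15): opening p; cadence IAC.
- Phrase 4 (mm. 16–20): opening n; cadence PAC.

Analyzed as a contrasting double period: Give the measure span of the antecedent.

In a double period the four phrases pair into a large antecedent (phrases 1–2, ending imperfect authentic cadence) and a large consequent (phrases 3–4, ending perfect authentic cadence). The antecedent spans mm. 1–10.

measures 1–10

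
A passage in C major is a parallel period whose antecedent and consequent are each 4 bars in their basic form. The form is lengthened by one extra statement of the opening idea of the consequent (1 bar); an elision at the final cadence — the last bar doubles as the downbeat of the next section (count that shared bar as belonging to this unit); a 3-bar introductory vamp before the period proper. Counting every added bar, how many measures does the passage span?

12 measures

Basic parallel period: 4 + 4 = 8 bars.
8 (basic form) + 1 (extra statement) + 3 (introduction) = 12.
The elision shares a bar with the next section but does not change this unit's count.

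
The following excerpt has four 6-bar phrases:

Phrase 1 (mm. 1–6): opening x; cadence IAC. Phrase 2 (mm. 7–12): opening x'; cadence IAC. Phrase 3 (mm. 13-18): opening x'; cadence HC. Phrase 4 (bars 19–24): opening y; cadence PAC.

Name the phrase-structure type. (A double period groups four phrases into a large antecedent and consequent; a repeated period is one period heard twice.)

parallel double period

Four phrases in two halves: the first half (mm. 1–12) ends with an imperfect authentic cadence, the second (mm. 13–24) with a perfect authentic cadence — a large antecedent–consequent pair, i.e. a double period.
Phrase 3 begins with the same material as phrase 1, making it parallel.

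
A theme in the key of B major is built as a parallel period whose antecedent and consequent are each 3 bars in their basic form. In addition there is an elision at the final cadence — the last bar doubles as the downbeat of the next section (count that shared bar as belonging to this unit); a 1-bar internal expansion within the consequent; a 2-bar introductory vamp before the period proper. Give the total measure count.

9 measures

Basic parallel period: 3 + 3 = 6 bars.
6 (basic form) + 1 (internal expansion) + 2 (introduction) = 9.
The elision shares a bar with the next section but does not change this unit's count.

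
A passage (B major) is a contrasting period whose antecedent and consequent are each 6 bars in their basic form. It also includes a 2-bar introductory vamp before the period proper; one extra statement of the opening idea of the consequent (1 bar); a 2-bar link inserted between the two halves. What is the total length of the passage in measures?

Basic contrasting period: 6 + 6 = 12 bars.
12 (basic form) + 2 (introduction) + 1 (extra statement) + 2 (link) = 17.

17 measures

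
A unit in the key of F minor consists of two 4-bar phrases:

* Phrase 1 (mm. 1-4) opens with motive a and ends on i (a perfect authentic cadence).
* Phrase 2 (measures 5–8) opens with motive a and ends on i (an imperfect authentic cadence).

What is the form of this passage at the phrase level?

phrase group

The second phrase closes with an imperfect authentic cadence, which is not stronger than the first phrase's perfect authentic cadence; without a weak→strong cadential pair there is no antecedent–consequent relationship, so this is a phrase group rather than a period.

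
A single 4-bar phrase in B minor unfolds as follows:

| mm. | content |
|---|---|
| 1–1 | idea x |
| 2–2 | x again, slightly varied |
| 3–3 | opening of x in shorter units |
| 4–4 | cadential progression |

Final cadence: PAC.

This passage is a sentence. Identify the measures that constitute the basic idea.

The presentation of a sentence is the basic idea (measure 1) plus its repetition (m. 2); the basic idea is therefore m. 1.

measures 1–1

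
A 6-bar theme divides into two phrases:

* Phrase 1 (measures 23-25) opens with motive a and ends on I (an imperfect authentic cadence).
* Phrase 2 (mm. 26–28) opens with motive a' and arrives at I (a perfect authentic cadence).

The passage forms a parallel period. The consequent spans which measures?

The antecedent is the phrase ending with the weaker cadence (imperfect authentic cadence, phrase 1) and the consequent the one ending more conclusively (perfect authentic cadence, phrase 2); the consequent is mm. 26–28.

measures 26–28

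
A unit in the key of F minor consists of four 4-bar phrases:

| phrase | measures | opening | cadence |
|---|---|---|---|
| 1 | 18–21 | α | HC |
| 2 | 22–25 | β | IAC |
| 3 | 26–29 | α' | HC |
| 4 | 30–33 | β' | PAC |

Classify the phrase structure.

parallel double period

Four phrases in two halves: the first half (measures 18–25) ends with an imperfect authentic cadence, the second (mm. 26–33) with a perfect authentic cadence — a large antecedent–consequent pair, i.e. a double period.
Phrase 3 begins with the same material as phrase 1, making it parallel.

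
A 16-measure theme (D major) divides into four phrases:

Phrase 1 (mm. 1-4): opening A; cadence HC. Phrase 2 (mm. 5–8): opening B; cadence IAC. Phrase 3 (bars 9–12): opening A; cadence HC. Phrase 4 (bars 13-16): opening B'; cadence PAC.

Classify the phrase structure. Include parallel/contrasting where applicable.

Four phrases in two halves: the first half (measures 1-8) ends with an imperfect authentic cadence, the second (measures 9-16) with a perfect authentic cadence — a large antecedent–consequent pair, i.e. a double period.
Phrase 3 begins with the same material as phrase 1, making it parallel.

parallel double period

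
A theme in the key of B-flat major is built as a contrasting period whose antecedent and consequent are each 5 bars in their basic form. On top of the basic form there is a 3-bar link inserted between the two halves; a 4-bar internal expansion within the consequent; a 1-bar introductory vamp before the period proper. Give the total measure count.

Basic contrasting period: 5 + 5 = 10 bars.
10 (basic form) + 3 (link) + 4 (internal expansion) + 1 (introduction) = 18.

18 measures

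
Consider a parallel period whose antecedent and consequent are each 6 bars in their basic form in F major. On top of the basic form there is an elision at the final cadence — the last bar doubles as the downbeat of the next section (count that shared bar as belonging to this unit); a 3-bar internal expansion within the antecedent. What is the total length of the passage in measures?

15 measures

Basic parallel period: 6 + 6 = 12 bars.
12 (basic form) + 3 (internal expansion) = 15.
The elision shares a bar with the next section but does not change this unit's count.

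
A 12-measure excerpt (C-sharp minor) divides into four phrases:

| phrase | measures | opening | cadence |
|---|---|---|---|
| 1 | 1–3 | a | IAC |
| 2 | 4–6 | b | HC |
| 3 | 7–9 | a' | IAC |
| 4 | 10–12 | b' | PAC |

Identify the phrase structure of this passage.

parallel double period

Four phrases in two halves: the first half (bars 1–6) ends with a half cadence, the second (mm. 7-12) with a perfect authentic cadence — a large antecedent–consequent pair, i.e. a double period.
Phrase 3 begins with the same material as phrase 1, making it parallel.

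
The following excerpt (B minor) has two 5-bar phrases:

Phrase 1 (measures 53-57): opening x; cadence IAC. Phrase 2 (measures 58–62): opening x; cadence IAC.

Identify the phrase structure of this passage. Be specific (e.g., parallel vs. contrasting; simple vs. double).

Both phrases have the same opening (x) and the same cadence (imperfect authentic cadence): the second is a restatement, not a consequent, so this is a repeated phrase rather than a period.

repeated phrase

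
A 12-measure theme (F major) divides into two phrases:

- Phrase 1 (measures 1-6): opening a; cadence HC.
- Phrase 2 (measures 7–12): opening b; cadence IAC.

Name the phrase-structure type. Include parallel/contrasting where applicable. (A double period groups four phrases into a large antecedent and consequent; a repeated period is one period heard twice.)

Phrase 1 ends with a half cadence (weaker) and phrase 2 with an imperfect authentic cadence (stronger): antecedent + consequent = a period.
The two phrases open with different material (a / b), so the period is contrasting.

contrasting period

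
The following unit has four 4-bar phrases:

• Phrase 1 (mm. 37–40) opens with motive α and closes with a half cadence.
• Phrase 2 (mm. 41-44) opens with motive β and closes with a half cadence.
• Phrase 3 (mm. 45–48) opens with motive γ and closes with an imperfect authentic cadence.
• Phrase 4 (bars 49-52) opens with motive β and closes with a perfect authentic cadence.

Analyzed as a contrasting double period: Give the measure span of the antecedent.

measures 37–44

In a double period the four phrases pair into a large antecedent (phrases 1–2, ending half cadence) and a large consequent (phrases 3–4, ending perfect authentic cadence). The antecedent spans bars 37–44.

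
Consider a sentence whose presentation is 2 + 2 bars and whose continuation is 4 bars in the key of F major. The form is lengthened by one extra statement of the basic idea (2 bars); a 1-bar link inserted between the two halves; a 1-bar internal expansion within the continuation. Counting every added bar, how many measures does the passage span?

Basic sentence: 2 + 2 + 4 = 8 bars.
8 (basic form) + 2 (extra statement) + 1 (link) + 1 (internal expansion) = 12.

12 measures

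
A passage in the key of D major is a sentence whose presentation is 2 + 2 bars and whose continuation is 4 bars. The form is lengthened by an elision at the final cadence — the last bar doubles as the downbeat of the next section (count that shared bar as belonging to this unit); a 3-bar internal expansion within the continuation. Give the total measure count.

11 measures

Basic sentence: 2 + 2 + 4 = 8 bars.
8 (basic form) + 3 (internal expansion) = 11.
The elision shares a bar with the next section but does not change this unit's count.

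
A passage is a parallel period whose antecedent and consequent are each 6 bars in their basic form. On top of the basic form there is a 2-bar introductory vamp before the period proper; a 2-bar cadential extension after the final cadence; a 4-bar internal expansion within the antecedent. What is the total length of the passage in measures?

Basic parallel period: 6 + 6 = 12 bars.
12 (basic form) + 2 (introduction) + 2 (cadential extension) + 4 (internal expansion) = 20.

20 measures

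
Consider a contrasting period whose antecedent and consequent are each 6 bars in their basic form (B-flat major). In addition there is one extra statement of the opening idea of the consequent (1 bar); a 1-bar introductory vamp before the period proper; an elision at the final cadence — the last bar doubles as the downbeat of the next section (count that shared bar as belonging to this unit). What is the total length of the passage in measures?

Basic contrasting period: 6 + 6 = 12 bars.
12 (basic form) + 1 (extra statement) + 1 (introduction) = 14.
The elision shares a bar with the next section but does not change this unit's count.

14 measures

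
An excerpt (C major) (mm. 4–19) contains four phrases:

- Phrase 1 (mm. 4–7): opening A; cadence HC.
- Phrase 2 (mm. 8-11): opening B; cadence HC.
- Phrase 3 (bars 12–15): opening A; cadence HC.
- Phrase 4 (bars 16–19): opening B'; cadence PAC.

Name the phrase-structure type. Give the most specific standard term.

parallel double period

Four phrases in two halves: the first half (measures 4–11) ends with a half cadence, the second (mm. 12-19) with a perfect authentic cadence — a large antecedent–consequent pair, i.e. a double period.
Phrase 3 begins with the same material as phrase 1, making it parallel.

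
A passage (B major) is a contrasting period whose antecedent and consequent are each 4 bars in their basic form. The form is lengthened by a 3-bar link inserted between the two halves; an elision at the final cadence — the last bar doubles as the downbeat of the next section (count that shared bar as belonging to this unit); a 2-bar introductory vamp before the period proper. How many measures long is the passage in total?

13 measures

Basic contrasting period: 4 + 4 = 8 bars.
8 (basic form) + 3 (link) + 2 (introduction) = 13.
The elision shares a bar with the next section but does not change this unit's count.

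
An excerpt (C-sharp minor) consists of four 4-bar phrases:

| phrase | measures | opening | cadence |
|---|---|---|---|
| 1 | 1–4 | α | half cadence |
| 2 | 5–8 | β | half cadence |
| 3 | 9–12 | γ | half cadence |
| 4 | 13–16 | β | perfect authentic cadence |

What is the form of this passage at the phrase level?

contrasting double period

Four phrases in two halves: the first half (mm. 1-8) ends with a half cadence, the second (mm. 9–16) with a perfect authentic cadence — a large antecedent–consequent pair, i.e. a double period.
Phrase 3 begins with different material from phrase 1, making it contrasting.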